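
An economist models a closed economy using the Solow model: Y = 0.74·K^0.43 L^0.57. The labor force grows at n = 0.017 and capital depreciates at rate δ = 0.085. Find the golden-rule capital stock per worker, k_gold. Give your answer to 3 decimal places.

k_gold ≈ 7.359

n + δ = 0.017 + 0.085 = 0.102.
Maximizing c = f(k) − (n+δ)·k gives f'(k) = n+δ, i.e. 0.43·0.74·k^(0.43−1) = 0.102, so k_gold = (0.43·0.74/0.102)^(1/0.57) ≈ 7.3594.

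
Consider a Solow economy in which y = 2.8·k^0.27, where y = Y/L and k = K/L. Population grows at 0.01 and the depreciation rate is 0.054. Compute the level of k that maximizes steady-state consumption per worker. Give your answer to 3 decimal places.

k_gold ≈ 29.442

The effective depreciation rate is n + δ = 0.01 + 0.054 = 0.064.
At the golden rule the marginal product of capital equals n+δ: 0.27·2.8·k^(0.27−1) = 0.064. Solving, k_gold = (0.27·2.8/0.064)^(1/0.73) ≈ 29.4416.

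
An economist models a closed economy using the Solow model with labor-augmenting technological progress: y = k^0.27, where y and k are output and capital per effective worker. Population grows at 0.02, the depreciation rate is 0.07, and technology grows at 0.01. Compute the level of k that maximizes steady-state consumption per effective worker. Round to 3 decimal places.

n + g + δ = 0.02 + 0.01 + 0.07 = 0.1.
Maximizing c = f(k) − (n+g+δ)·k gives f'(k) = n+g+δ, i.e. 0.27·k^(0.27−1) = 0.1, so k_gold = (0.27/0.1)^(1/0.73) ≈ 3.8986.

k_gold ≈ 3.899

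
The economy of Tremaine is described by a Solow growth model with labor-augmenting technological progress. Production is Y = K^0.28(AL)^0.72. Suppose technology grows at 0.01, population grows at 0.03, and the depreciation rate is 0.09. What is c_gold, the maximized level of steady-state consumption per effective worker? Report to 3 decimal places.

c_gold ≈ 0.970

The effective depreciation rate is n + g + δ = 0.03 + 0.01 + 0.09 = 0.13.
At the golden rule the marginal product of capital equals n+g+δ: 0.28·k^(0.28−1) = 0.13. Solving, k_gold = (0.28/0.13)^(1/0.72) ≈ 2.9027.
y_gold = 2.9027^0.28 ≈ 1.3477.
c_gold = y_gold − (n+g+δ)·k_gold = 1.3477 − 0.13·2.9027 ≈ 0.9703.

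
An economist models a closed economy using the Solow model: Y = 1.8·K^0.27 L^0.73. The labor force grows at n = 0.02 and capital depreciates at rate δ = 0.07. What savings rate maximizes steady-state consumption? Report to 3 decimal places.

The effective depreciation rate is n + δ = 0.02 + 0.07 = 0.09.
At the golden rule MPK = n+δ, and in any Cobb-Douglas steady state s = (n+δ)·k/y = MPK·k/y = capital's share 0.27.

s_gold = 0.270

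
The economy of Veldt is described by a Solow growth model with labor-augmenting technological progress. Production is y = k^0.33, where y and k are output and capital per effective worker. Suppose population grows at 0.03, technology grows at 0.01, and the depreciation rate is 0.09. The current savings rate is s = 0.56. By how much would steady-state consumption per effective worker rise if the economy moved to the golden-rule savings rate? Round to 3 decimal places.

n + g + δ = 0.03 + 0.01 + 0.09 = 0.13.
Current steady state (s = 0.56): k* = (0.56/0.13)^(1/0.67) ≈ 8.8437, y* = 8.8437^0.33 ≈ 2.0530, c* = (1−0.56)·2.0530 ≈ 0.9033.
Setting f'(k) = n+g+δ gives 0.33·k^(0.33−1) = 0.13, hence k_gold = (0.33/0.13)^(1/0.67) ≈ 4.0164.
y_gold = 4.0164^0.33 ≈ 1.5822, c_gold = y_gold − 0.13·k_gold ≈ 1.0601.
Gain: Δc = 1.0601 − 0.9033 ≈ 0.1568.

Δc ≈ 0.157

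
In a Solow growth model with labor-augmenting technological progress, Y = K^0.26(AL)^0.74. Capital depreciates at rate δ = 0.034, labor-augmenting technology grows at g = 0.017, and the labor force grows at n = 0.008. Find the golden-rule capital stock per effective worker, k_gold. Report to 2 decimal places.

k_gold ≈ 7.42

Capital per effective worker breaks even when investment replaces (n + g + δ)·k; here n + g + δ = 0.059.
Maximizing c = f(k) − (n+g+δ)·k gives f'(k) = n+g+δ, i.e. 0.26·k^(0.26−1) = 0.059, so k_gold = (0.26/0.059)^(1/0.74) ≈ 7.4205.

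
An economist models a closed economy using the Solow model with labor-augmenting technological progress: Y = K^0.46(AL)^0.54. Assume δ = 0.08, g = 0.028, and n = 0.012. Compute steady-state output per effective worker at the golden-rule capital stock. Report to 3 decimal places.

Capital per effective worker breaks even when investment replaces (n + g + δ)·k; here n + g + δ = 0.12.
Setting f'(k) = n+g+δ gives 0.46·k^(0.46−1) = 0.12, hence k_gold = (0.46/0.12)^(1/0.54) ≈ 12.0420.
Output: y_gold = k_gold^0.46 = 12.0420^0.46 ≈ 3.1414.

y_gold ≈ 3.141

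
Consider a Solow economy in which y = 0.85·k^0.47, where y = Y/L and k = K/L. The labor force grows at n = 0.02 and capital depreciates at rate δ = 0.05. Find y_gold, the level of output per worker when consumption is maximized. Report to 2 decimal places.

Capital per worker breaks even when investment replaces (n + δ)·k; here n + δ = 0.07.
At the golden rule the marginal product of capital equals n+δ: 0.47·0.85·k^(0.47−1) = 0.07. Solving, k_gold = (0.47·0.85/0.07)^(1/0.53) ≈ 26.7427.
Output: y_gold = 0.85·k_gold^0.47 = 0.85·26.7427^0.47 ≈ 3.9830.

y_gold ≈ 3.98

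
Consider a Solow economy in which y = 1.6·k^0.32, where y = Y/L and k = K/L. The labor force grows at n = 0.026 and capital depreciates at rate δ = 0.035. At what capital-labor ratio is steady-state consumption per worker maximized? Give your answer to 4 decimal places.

k_gold ≈ 22.8421

Capital per worker breaks even when investment replaces (n + δ)·k; here n + δ = 0.061.
Golden rule sets MPK = n+δ: 0.32·1.6·k^(0.32−1) = 0.061, so k_gold = (0.32·1.6/0.061)^(1/0.68) ≈ 22.8421.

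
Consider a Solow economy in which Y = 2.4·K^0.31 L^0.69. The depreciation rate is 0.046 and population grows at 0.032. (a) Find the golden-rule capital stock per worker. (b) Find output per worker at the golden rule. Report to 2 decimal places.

n + δ = 0.032 + 0.046 = 0.078.
Setting f'(k) = n+δ gives 0.31·2.4·k^(0.31−1) = 0.078, hence k_gold = (0.31·2.4/0.078)^(1/0.69) ≈ 26.2745.
y_gold = 2.4·26.2745^0.31 ≈ 6.6110.

(a) k_gold ≈ 26.27; (b) y_gold ≈ 6.61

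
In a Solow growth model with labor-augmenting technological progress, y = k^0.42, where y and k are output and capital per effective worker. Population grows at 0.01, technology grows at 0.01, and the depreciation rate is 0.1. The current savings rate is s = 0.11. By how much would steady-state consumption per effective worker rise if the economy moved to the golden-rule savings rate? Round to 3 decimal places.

The effective depreciation rate is n + g + δ = 0.01 + 0.01 + 0.1 = 0.12.
Current steady state (s = 0.11): k* = (0.11/0.12)^(1/0.58) ≈ 0.8607, y* = 0.8607^0.42 ≈ 0.9389, c* = (1−0.11)·0.9389 ≈ 0.8357.
Maximizing c = f(k) − (n+g+δ)·k gives f'(k) = n+g+δ, i.e. 0.42·k^(0.42−1) = 0.12, so k_gold = (0.42/0.12)^(1/0.58) ≈ 8.6706.
y_gold = 8.6706^0.42 ≈ 2.4773, c_gold = y_gold − 0.12·k_gold ≈ 1.4368.
Gain: Δc = 1.4368 − 0.8357 ≈ 0.6012.

Δc ≈ 0.601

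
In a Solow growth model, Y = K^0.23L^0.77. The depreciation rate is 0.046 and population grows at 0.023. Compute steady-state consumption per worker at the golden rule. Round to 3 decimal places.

c_gold ≈ 1.103

n + δ = 0.023 + 0.046 = 0.069.
Setting f'(k) = n+δ gives 0.23·k^(0.23−1) = 0.069, hence k_gold = (0.23/0.069)^(1/0.77) ≈ 4.7760.
y_gold = 4.7760^0.23 ≈ 1.4328.
c_gold = y_gold − (n+δ)·k_gold = 1.4328 − 0.069·4.7760 ≈ 1.1033.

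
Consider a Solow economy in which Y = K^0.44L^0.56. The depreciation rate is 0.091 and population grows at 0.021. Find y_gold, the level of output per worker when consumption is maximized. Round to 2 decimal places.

y_gold ≈ 2.93

The effective depreciation rate is n + δ = 0.021 + 0.091 = 0.112.
Setting f'(k) = n+δ gives 0.44·k^(0.44−1) = 0.112, hence k_gold = (0.44/0.112)^(1/0.56) ≈ 11.5115.
Output: y_gold = k_gold^0.44 = 11.5115^0.44 ≈ 2.9302.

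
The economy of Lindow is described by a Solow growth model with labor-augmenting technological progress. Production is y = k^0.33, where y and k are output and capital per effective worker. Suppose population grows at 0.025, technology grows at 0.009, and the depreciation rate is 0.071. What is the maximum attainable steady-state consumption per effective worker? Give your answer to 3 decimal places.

c_gold ≈ 1.178

The effective depreciation rate is n + g + δ = 0.025 + 0.009 + 0.071 = 0.105.
Maximizing c = f(k) − (n+g+δ)·k gives f'(k) = n+g+δ, i.e. 0.33·k^(0.33−1) = 0.105, so k_gold = (0.33/0.105)^(1/0.67) ≈ 5.5243.
y_gold = 5.5243^0.33 ≈ 1.7577.
c_gold = y_gold − (n+g+δ)·k_gold = 1.7577 − 0.105·5.5243 ≈ 1.1777.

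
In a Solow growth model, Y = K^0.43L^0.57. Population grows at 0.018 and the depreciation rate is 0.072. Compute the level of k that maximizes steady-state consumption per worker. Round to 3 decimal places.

n + δ = 0.018 + 0.072 = 0.09.
Golden rule sets MPK = n+δ: 0.43·k^(0.43−1) = 0.09, so k_gold = (0.43/0.09)^(1/0.57) ≈ 15.5462.

k_gold ≈ 15.546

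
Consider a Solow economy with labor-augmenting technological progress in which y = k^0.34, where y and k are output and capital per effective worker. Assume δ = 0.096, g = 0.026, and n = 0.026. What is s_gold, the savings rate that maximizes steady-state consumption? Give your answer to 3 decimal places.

s_gold = 0.340

The effective depreciation rate is n + g + δ = 0.026 + 0.026 + 0.096 = 0.148.
At the golden rule MPK = n+g+δ, and in any Cobb-Douglas steady state s = (n+g+δ)·k/y = MPK·k/y = capital's share 0.34.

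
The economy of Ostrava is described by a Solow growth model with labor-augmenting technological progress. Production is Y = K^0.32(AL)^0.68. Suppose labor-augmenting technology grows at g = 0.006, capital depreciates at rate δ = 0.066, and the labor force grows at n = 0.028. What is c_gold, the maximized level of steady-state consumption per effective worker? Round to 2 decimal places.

c_gold ≈ 1.18

The effective depreciation rate is n + g + δ = 0.028 + 0.006 + 0.066 = 0.1.
At the golden rule the marginal product of capital equals n+g+δ: 0.32·k^(0.32−1) = 0.1. Solving, k_gold = (0.32/0.1)^(1/0.68) ≈ 5.5318.
y_gold = 5.5318^0.32 ≈ 1.7287.
c_gold = y_gold − (n+g+δ)·k_gold = 1.7287 − 0.1·5.5318 ≈ 1.1755.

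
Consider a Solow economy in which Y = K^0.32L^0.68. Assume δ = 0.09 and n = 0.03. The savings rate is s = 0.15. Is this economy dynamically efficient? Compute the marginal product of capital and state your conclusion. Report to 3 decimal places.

Break-even investment rate: n + δ = 0.03 + 0.09 = 0.12.
Steady-state k*: s·k^0.32 = 0.12·k gives k* = (0.15/0.12)^(1/0.68) ≈ 1.3884.
MPK = 0.32·1.3884^(-0.68) ≈ 0.2560.
MPK > n+δ = 0.12, so the economy is dynamically efficient (under-saving).

dynamically efficient; MPK ≈ 0.256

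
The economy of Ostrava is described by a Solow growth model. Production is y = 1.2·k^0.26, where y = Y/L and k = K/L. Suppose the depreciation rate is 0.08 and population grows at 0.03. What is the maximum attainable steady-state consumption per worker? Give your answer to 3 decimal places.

c_gold ≈ 1.281

Break-even investment rate: n + δ = 0.03 + 0.08 = 0.11.
Maximizing c = f(k) − (n+δ)·k gives f'(k) = n+δ, i.e. 0.26·1.2·k^(0.26−1) = 0.11, so k_gold = (0.26·1.2/0.11)^(1/0.74) ≈ 4.0911.
y_gold = 1.2·4.0911^0.26 ≈ 1.7309.
c_gold = y_gold − (n+δ)·k_gold = 1.7309 − 0.11·4.0911 ≈ 1.2808.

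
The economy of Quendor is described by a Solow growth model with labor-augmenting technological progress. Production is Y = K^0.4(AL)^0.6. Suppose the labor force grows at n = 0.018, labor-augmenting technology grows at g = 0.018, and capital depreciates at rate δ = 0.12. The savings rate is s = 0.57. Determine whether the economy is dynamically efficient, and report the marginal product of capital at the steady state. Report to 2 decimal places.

Break-even investment rate: n + g + δ = 0.018 + 0.018 + 0.12 = 0.156.
Steady-state k*: s·k^0.4 = 0.156·k gives k* = (0.57/0.156)^(1/0.6) ≈ 8.6680.
MPK = 0.4·8.6680^(-0.6) ≈ 0.1095.
MPK < n+g+δ = 0.156, so the economy is dynamically inefficient (over-saving).

dynamically inefficient; MPK ≈ 0.11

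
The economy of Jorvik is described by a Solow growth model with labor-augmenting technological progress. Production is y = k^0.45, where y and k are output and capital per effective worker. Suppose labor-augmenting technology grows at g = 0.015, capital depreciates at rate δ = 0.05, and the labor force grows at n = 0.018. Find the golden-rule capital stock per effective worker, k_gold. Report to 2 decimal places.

Break-even investment rate: n + g + δ = 0.018 + 0.015 + 0.05 = 0.083.
Maximizing c = f(k) − (n+g+δ)·k gives f'(k) = n+g+δ, i.e. 0.45·k^(0.45−1) = 0.083, so k_gold = (0.45/0.083)^(1/0.55) ≈ 21.6167.

k_gold ≈ 21.62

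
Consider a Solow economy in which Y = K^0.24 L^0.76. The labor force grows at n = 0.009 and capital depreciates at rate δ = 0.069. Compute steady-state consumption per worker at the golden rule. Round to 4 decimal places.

Break-even investment rate: n + δ = 0.009 + 0.069 = 0.078.
Setting f'(k) = n+δ gives 0.24·k^(0.24−1) = 0.078, hence k_gold = (0.24/0.078)^(1/0.76) ≈ 4.3879.
y_gold = 4.3879^0.24 ≈ 1.4261.
c_gold = y_gold − (n+δ)·k_gold = 1.4261 − 0.078·4.3879 ≈ 1.0838.

c_gold ≈ 1.0838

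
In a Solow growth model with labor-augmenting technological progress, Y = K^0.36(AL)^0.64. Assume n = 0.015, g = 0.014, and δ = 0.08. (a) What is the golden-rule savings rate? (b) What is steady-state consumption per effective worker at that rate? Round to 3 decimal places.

(a) s_gold = 0.360; (b) c_gold ≈ 1.253

Break-even investment rate: n + g + δ = 0.015 + 0.014 + 0.08 = 0.109.
For Cobb-Douglas, s_gold equals capital's share: s_gold = 0.36.
Maximizing c = f(k) − (n+g+δ)·k gives f'(k) = n+g+δ, i.e. 0.36·k^(0.36−1) = 0.109, so k_gold = (0.36/0.109)^(1/0.64) ≈ 6.4676.
y_gold = 6.4676^0.36 ≈ 1.9582; c_gold = (1−0.36)·y_gold ≈ 1.2533.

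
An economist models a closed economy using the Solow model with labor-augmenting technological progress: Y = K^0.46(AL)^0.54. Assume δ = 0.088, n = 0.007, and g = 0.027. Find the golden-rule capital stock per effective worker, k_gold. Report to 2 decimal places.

k_gold ≈ 11.68

n + g + δ = 0.007 + 0.027 + 0.088 = 0.122.
Setting f'(k) = n+g+δ gives 0.46·k^(0.46−1) = 0.122, hence k_gold = (0.46/0.122)^(1/0.54) ≈ 11.6789.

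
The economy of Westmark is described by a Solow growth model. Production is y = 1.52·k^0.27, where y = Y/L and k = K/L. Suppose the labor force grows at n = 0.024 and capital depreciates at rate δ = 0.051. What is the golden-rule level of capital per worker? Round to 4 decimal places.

Capital per worker breaks even when investment replaces (n + δ)·k; here n + δ = 0.075.
Golden rule sets MPK = n+δ: 0.27·1.52·k^(0.27−1) = 0.075, so k_gold = (0.27·1.52/0.075)^(1/0.73) ≈ 10.2603.

k_gold ≈ 10.2603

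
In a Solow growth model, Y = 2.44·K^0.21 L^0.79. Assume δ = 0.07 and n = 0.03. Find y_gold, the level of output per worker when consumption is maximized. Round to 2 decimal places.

y_gold ≈ 3.77

Capital per worker breaks even when investment replaces (n + δ)·k; here n + δ = 0.1.
Maximizing c = f(k) − (n+δ)·k gives f'(k) = n+δ, i.e. 0.21·2.44·k^(0.21−1) = 0.1, so k_gold = (0.21·2.44/0.1)^(1/0.79) ≈ 7.9111.
Output: y_gold = 2.44·k_gold^0.21 = 2.44·7.9111^0.21 ≈ 3.7672.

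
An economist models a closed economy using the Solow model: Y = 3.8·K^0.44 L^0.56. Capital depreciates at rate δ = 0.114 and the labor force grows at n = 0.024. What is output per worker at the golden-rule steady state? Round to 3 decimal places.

y_gold ≈ 26.977

The effective depreciation rate is n + δ = 0.024 + 0.114 = 0.138.
Maximizing c = f(k) − (n+δ)·k gives f'(k) = n+δ, i.e. 0.44·3.8·k^(0.44−1) = 0.138, so k_gold = (0.44·3.8/0.138)^(1/0.56) ≈ 86.0135.
Output: y_gold = 3.8·k_gold^0.44 = 3.8·86.0135^0.44 ≈ 26.9769.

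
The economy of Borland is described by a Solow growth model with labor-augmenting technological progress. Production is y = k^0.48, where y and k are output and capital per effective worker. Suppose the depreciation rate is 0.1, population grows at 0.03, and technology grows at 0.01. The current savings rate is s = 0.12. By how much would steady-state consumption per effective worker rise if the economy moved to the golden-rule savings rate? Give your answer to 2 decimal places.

The effective depreciation rate is n + g + δ = 0.03 + 0.01 + 0.1 = 0.14.
Current steady state (s = 0.12): k* = (0.12/0.14)^(1/0.52) ≈ 0.7435, y* = 0.7435^0.48 ≈ 0.8674, c* = (1−0.12)·0.8674 ≈ 0.7633.
Golden rule sets MPK = n+g+δ: 0.48·k^(0.48−1) = 0.14, so k_gold = (0.48/0.14)^(1/0.52) ≈ 10.6921.
y_gold = 10.6921^0.48 ≈ 3.1185, c_gold = y_gold − 0.14·k_gold ≈ 1.6216.
Gain: Δc = 1.6216 − 0.7633 ≈ 0.8584.

Δc ≈ 0.86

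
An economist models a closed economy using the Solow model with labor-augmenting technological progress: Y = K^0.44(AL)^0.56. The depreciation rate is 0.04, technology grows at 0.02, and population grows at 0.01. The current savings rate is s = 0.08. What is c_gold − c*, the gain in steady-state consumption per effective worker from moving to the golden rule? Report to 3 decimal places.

The effective depreciation rate is n + g + δ = 0.01 + 0.02 + 0.04 = 0.07.
Current steady state (s = 0.08): k* = (0.08/0.07)^(1/0.56) ≈ 1.2693, y* = 1.2693^0.44 ≈ 1.1106, c* = (1−0.08)·1.1106 ≈ 1.0218.
Maximizing c = f(k) − (n+g+δ)·k gives f'(k) = n+g+δ, i.e. 0.44·k^(0.44−1) = 0.07, so k_gold = (0.44/0.07)^(1/0.56) ≈ 26.6461.
y_gold = 26.6461^0.44 ≈ 4.2391, c_gold = y_gold − 0.07·k_gold ≈ 2.3739.
Gain: Δc = 2.3739 − 1.0218 ≈ 1.3522.

Δc ≈ 1.352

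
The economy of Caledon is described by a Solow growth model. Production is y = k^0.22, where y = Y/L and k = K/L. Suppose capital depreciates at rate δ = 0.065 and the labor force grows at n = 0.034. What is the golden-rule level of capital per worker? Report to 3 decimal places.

k_gold ≈ 2.784

The effective depreciation rate is n + δ = 0.034 + 0.065 = 0.099.
Setting f'(k) = n+δ gives 0.22·k^(0.22−1) = 0.099, hence k_gold = (0.22/0.099)^(1/0.78) ≈ 2.7836.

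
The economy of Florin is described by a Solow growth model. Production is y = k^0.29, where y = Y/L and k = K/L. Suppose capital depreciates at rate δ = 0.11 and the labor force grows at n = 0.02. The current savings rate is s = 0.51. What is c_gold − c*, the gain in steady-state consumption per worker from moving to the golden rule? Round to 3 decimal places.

Δc ≈ 0.129

The effective depreciation rate is n + δ = 0.02 + 0.11 = 0.13.
Current steady state (s = 0.51): k* = (0.51/0.13)^(1/0.71) ≈ 6.8564, y* = 6.8564^0.29 ≈ 1.7477, c* = (1−0.51)·1.7477 ≈ 0.8564.
Golden rule sets MPK = n+δ: 0.29·k^(0.29−1) = 0.13, so k_gold = (0.29/0.13)^(1/0.71) ≈ 3.0959.
y_gold = 3.0959^0.29 ≈ 1.3878, c_gold = y_gold − 0.13·k_gold ≈ 0.9853.
Gain: Δc = 0.9853 − 0.8564 ≈ 0.1290.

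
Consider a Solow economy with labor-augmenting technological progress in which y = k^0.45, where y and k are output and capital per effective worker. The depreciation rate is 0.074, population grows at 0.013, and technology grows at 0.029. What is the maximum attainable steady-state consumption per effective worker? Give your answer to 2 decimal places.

n + g + δ = 0.013 + 0.029 + 0.074 = 0.116.
Maximizing c = f(k) − (n+g+δ)·k gives f'(k) = n+g+δ, i.e. 0.45·k^(0.45−1) = 0.116, so k_gold = (0.45/0.116)^(1/0.55) ≈ 11.7615.
y_gold = 11.7615^0.45 ≈ 3.0319.
c_gold = y_gold − (n+g+δ)·k_gold = 3.0319 − 0.116·11.7615 ≈ 1.6675.

c_gold ≈ 1.67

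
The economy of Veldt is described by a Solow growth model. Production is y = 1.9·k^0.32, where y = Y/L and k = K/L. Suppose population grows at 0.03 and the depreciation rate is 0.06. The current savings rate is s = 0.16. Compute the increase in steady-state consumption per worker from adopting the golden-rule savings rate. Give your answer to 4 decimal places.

Δc ≈ 0.3445

Capital per worker breaks even when investment replaces (n + δ)·k; here n + δ = 0.09.
Current steady state (s = 0.16): k* = (0.16·1.9/0.09)^(1/0.68) ≈ 5.9896, y* = 1.9·5.9896^0.32 ≈ 3.3692, c* = (1−0.16)·3.3692 ≈ 2.8301.
Setting f'(k) = n+δ gives 0.32·1.9·k^(0.32−1) = 0.09, hence k_gold = (0.32·1.9/0.09)^(1/0.68) ≈ 16.5993.
y_gold = 1.9·16.5993^0.32 ≈ 4.6686, c_gold = y_gold − 0.09·k_gold ≈ 3.1746.
Gain: Δc = 3.1746 − 2.8301 ≈ 0.3445.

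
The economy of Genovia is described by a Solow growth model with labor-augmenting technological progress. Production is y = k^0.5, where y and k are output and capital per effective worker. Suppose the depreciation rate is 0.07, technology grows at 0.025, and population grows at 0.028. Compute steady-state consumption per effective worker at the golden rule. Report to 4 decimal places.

n + g + δ = 0.028 + 0.025 + 0.07 = 0.123.
Maximizing c = f(k) − (n+g+δ)·k gives f'(k) = n+g+δ, i.e. 0.5·k^(0.5−1) = 0.123, so k_gold = (0.5/0.123)^(1/0.5) ≈ 16.5246.
y_gold = 16.5246^0.5 ≈ 4.0650.
c_gold = y_gold − (n+g+δ)·k_gold = 4.0650 − 0.123·16.5246 ≈ 2.0325.

c_gold ≈ 2.0325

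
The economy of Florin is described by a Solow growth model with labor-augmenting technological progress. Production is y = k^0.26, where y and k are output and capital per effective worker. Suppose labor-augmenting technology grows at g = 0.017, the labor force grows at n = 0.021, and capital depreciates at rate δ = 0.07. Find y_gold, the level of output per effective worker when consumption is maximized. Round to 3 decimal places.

Break-even investment rate: n + g + δ = 0.021 + 0.017 + 0.07 = 0.108.
Setting f'(k) = n+g+δ gives 0.26·k^(0.26−1) = 0.108, hence k_gold = (0.26/0.108)^(1/0.74) ≈ 3.2780.
Output: y_gold = k_gold^0.26 = 3.2780^0.26 ≈ 1.3616.

y_gold ≈ 1.362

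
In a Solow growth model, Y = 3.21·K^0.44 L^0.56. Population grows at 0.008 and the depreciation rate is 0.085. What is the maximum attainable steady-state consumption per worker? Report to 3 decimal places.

Break-even investment rate: n + δ = 0.008 + 0.085 = 0.093.
At the golden rule the marginal product of capital equals n+δ: 0.44·3.21·k^(0.44−1) = 0.093. Solving, k_gold = (0.44·3.21/0.093)^(1/0.56) ≈ 128.7586.
y_gold = 3.21·128.7586^0.44 ≈ 27.2149.
c_gold = y_gold − (n+δ)·k_gold = 27.2149 − 0.093·128.7586 ≈ 15.2403.

c_gold ≈ 15.240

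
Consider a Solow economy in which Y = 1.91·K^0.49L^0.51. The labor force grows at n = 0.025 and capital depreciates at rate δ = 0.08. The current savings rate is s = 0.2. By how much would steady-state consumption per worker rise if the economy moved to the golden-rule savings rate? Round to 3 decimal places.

Δc ≈ 2.684

Break-even investment rate: n + δ = 0.025 + 0.08 = 0.105.
Current steady state (s = 0.2): k* = (0.2·1.91/0.105)^(1/0.51) ≈ 12.5821, y* = 1.91·12.5821^0.49 ≈ 6.6056, c* = (1−0.2)·6.6056 ≈ 5.2845.
At the golden rule the marginal product of capital equals n+δ: 0.49·1.91·k^(0.49−1) = 0.105. Solving, k_gold = (0.49·1.91/0.105)^(1/0.51) ≈ 72.9162.
y_gold = 1.91·72.9162^0.49 ≈ 15.6249, c_gold = y_gold − 0.105·k_gold ≈ 7.9687.
Gain: Δc = 7.9687 − 5.2845 ≈ 2.6842.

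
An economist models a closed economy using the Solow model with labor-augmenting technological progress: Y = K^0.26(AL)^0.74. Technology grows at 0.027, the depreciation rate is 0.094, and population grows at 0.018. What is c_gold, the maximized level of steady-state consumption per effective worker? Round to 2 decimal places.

c_gold ≈ 0.92

n + g + δ = 0.018 + 0.027 + 0.094 = 0.139.
Setting f'(k) = n+g+δ gives 0.26·k^(0.26−1) = 0.139, hence k_gold = (0.26/0.139)^(1/0.74) ≈ 2.3308.
y_gold = 2.3308^0.26 ≈ 1.2461.
c_gold = y_gold − (n+g+δ)·k_gold = 1.2461 − 0.139·2.3308 ≈ 0.9221.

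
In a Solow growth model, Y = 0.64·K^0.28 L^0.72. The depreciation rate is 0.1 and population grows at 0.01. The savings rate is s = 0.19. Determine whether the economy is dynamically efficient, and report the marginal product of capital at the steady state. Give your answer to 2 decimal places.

dynamically efficient; MPK ≈ 0.16

The effective depreciation rate is n + δ = 0.01 + 0.1 = 0.11.
Steady-state k*: s·A·k^0.28 = 0.11·k gives k* = (0.19·0.64/0.11)^(1/0.72) ≈ 1.1494.
MPK = 0.28·0.64·1.1494^(-0.72) ≈ 0.1621.
MPK > n+δ = 0.11, so the economy is dynamically efficient (under-saving).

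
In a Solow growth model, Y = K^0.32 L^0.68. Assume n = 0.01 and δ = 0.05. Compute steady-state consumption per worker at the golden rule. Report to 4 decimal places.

c_gold ≈ 1.4949

Capital per worker breaks even when investment replaces (n + δ)·k; here n + δ = 0.06.
Golden rule sets MPK = n+δ: 0.32·k^(0.32−1) = 0.06, so k_gold = (0.32/0.06)^(1/0.68) ≈ 11.7251.
y_gold = 11.7251^0.32 ≈ 2.1985.
c_gold = y_gold − (n+δ)·k_gold = 2.1985 − 0.06·11.7251 ≈ 1.4949.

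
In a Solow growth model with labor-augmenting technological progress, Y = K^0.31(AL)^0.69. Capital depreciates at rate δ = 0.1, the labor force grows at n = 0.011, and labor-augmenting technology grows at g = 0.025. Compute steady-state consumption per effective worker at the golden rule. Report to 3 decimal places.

Break-even investment rate: n + g + δ = 0.011 + 0.025 + 0.1 = 0.136.
Setting f'(k) = n+g+δ gives 0.31·k^(0.31−1) = 0.136, hence k_gold = (0.31/0.136)^(1/0.69) ≈ 3.3005.
y_gold = 3.3005^0.31 ≈ 1.4480.
c_gold = y_gold − (n+g+δ)·k_gold = 1.4480 − 0.136·3.3005 ≈ 0.9991.

c_gold ≈ 0.999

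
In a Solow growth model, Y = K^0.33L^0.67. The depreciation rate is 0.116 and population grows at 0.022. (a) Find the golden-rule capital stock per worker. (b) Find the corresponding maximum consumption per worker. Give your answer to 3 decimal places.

The effective depreciation rate is n + δ = 0.022 + 0.116 = 0.138.
Setting f'(k) = n+δ gives 0.33·k^(0.33−1) = 0.138, hence k_gold = (0.33/0.138)^(1/0.67) ≈ 3.6739.
y_gold = 3.6739^0.33 ≈ 1.5364; c_gold = y_gold − 0.138·k_gold ≈ 1.0294.

(a) k_gold ≈ 3.674; (b) c_gold ≈ 1.029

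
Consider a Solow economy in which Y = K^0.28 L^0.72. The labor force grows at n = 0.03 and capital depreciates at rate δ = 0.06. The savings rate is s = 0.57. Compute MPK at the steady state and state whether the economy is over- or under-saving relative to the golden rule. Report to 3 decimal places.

The effective depreciation rate is n + δ = 0.03 + 0.06 = 0.09.
Steady-state k*: s·k^0.28 = 0.09·k gives k* = (0.57/0.09)^(1/0.72) ≈ 12.9831.
MPK = 0.28·12.9831^(-0.72) ≈ 0.0442.
MPK < n+δ = 0.09, so the economy is dynamically inefficient (over-saving).

over-saving; MPK ≈ 0.044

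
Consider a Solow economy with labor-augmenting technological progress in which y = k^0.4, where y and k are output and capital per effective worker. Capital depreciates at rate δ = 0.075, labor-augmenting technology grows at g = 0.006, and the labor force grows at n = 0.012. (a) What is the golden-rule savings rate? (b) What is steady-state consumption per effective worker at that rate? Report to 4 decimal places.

(a) s_gold = 0.4000; (b) c_gold ≈ 1.5869

Capital per effective worker breaks even when investment replaces (n + g + δ)·k; here n + g + δ = 0.093.
For Cobb-Douglas, s_gold equals capital's share: s_gold = 0.4.
Golden rule sets MPK = n+g+δ: 0.4·k^(0.4−1) = 0.093, so k_gold = (0.4/0.093)^(1/0.6) ≈ 11.3753.
y_gold = 11.3753^0.4 ≈ 2.6448; c_gold = (1−0.4)·y_gold ≈ 1.5869.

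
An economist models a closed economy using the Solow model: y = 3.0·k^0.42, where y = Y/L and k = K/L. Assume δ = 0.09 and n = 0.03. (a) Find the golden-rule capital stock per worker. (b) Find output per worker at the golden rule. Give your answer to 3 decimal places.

(a) k_gold ≈ 57.633; (b) y_gold ≈ 16.467

The effective depreciation rate is n + δ = 0.03 + 0.09 = 0.12.
Golden rule sets MPK = n+δ: 0.42·3.0·k^(0.42−1) = 0.12, so k_gold = (0.42·3.0/0.12)^(1/0.58) ≈ 57.6330.
y_gold = 3.0·57.6330^0.42 ≈ 16.4666.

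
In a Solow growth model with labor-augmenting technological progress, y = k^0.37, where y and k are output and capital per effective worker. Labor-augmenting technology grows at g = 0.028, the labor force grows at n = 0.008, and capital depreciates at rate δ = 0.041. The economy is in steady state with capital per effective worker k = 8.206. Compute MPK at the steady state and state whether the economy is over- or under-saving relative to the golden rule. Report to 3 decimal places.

Capital per effective worker breaks even when investment replaces (n + g + δ)·k; here n + g + δ = 0.077.
MPK = 0.37·k^(0.37−1) = 0.37·8.206^(-0.63) ≈ 0.0982.
MPK > 0.077, so the economy is dynamically efficient (under-saving).

under-saving; MPK ≈ 0.098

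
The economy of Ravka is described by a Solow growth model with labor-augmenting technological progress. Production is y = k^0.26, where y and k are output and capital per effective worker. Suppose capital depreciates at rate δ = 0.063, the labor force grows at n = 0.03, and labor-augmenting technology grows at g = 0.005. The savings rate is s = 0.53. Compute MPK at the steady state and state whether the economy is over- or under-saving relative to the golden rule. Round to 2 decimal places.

over-saving; MPK ≈ 0.05

n + g + δ = 0.03 + 0.005 + 0.063 = 0.098.
Steady-state k*: s·k^0.26 = 0.098·k gives k* = (0.53/0.098)^(1/0.74) ≈ 9.7861.
MPK = 0.26·9.7861^(-0.74) ≈ 0.0481.
MPK < n+g+δ = 0.098, so the economy is dynamically inefficient (over-saving).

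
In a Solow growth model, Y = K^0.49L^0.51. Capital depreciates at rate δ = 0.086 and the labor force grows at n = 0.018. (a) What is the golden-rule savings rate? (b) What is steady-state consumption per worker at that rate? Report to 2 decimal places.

(a) s_gold = 0.49; (b) c_gold ≈ 2.26

Break-even investment rate: n + δ = 0.018 + 0.086 = 0.104.
For Cobb-Douglas, s_gold equals capital's share: s_gold = 0.49.
Maximizing c = f(k) − (n+δ)·k gives f'(k) = n+δ, i.e. 0.49·k^(0.49−1) = 0.104, so k_gold = (0.49/0.104)^(1/0.51) ≈ 20.8894.
y_gold = 20.8894^0.49 ≈ 4.4337; c_gold = (1−0.49)·y_gold ≈ 2.2612.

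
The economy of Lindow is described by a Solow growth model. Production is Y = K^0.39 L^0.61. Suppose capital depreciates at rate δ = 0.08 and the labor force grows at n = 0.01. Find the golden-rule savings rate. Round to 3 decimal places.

s_gold = 0.390

The effective depreciation rate is n + δ = 0.01 + 0.08 = 0.09.
At the golden rule MPK = n+δ, and in any Cobb-Douglas steady state s = (n+δ)·k/y = MPK·k/y = capital's share 0.39.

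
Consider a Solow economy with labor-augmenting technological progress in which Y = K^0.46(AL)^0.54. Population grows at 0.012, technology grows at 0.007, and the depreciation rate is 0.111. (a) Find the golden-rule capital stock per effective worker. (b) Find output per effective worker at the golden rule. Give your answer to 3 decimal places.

Capital per effective worker breaks even when investment replaces (n + g + δ)·k; here n + g + δ = 0.13.
Golden rule sets MPK = n+g+δ: 0.46·k^(0.46−1) = 0.13, so k_gold = (0.46/0.13)^(1/0.54) ≈ 10.3830.
y_gold = 10.3830^0.46 ≈ 2.9343.

(a) k_gold ≈ 10.383; (b) y_gold ≈ 2.934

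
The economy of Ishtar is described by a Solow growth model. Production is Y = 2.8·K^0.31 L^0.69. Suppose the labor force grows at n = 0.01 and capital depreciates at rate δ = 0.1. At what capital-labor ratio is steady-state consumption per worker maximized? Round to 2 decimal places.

The effective depreciation rate is n + δ = 0.01 + 0.1 = 0.11.
Golden rule sets MPK = n+δ: 0.31·2.8·k^(0.31−1) = 0.11, so k_gold = (0.31·2.8/0.11)^(1/0.69) ≈ 19.9611.

k_gold ≈ 19.96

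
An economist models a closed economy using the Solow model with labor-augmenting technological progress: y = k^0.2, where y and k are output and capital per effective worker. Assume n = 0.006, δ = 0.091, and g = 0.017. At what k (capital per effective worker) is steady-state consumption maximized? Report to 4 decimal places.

k_gold ≈ 2.0191

Capital per effective worker breaks even when investment replaces (n + g + δ)·k; here n + g + δ = 0.114.
At the golden rule the marginal product of capital equals n+g+δ: 0.2·k^(0.2−1) = 0.114. Solving, k_gold = (0.2/0.114)^(1/0.8) ≈ 2.0191.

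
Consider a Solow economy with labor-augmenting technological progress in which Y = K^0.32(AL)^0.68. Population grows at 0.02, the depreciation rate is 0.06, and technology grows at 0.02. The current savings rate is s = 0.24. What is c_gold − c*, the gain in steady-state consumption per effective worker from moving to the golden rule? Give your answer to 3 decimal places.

Break-even investment rate: n + g + δ = 0.02 + 0.02 + 0.06 = 0.1.
Current steady state (s = 0.24): k* = (0.24/0.1)^(1/0.68) ≈ 3.6235, y* = 3.6235^0.32 ≈ 1.5098, c* = (1−0.24)·1.5098 ≈ 1.1475.
At the golden rule the marginal product of capital equals n+g+δ: 0.32·k^(0.32−1) = 0.1. Solving, k_gold = (0.32/0.1)^(1/0.68) ≈ 5.5318.
y_gold = 5.5318^0.32 ≈ 1.7287, c_gold = y_gold − 0.1·k_gold ≈ 1.1755.
Gain: Δc = 1.1755 − 1.1475 ≈ 0.0281.

Δc ≈ 0.028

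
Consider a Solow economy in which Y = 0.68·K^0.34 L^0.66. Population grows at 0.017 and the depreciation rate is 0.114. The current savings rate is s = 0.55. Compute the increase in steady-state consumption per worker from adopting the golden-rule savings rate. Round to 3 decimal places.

Break-even investment rate: n + δ = 0.017 + 0.114 = 0.131.
Current steady state (s = 0.55): k* = (0.55·0.68/0.131)^(1/0.66) ≈ 4.9012, y* = 0.68·4.9012^0.34 ≈ 1.1674, c* = (1−0.55)·1.1674 ≈ 0.5253.
Golden rule sets MPK = n+δ: 0.34·0.68·k^(0.34−1) = 0.131, so k_gold = (0.34·0.68/0.131)^(1/0.66) ≈ 2.3649.
y_gold = 0.68·2.3649^0.34 ≈ 0.9112, c_gold = y_gold − 0.131·k_gold ≈ 0.6014.
Gain: Δc = 0.6014 − 0.5253 ≈ 0.0761.

Δc ≈ 0.076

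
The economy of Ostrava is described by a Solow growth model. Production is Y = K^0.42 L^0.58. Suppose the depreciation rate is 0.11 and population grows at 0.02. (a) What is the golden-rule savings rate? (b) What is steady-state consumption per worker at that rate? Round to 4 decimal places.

The effective depreciation rate is n + δ = 0.02 + 0.11 = 0.13.
For Cobb-Douglas, s_gold equals capital's share: s_gold = 0.42.
Maximizing c = f(k) − (n+δ)·k gives f'(k) = n+δ, i.e. 0.42·k^(0.42−1) = 0.13, so k_gold = (0.42/0.13)^(1/0.58) ≈ 7.5529.
y_gold = 7.5529^0.42 ≈ 2.3378; c_gold = (1−0.42)·y_gold ≈ 1.3559.

(a) s_gold = 0.4200; (b) c_gold ≈ 1.3559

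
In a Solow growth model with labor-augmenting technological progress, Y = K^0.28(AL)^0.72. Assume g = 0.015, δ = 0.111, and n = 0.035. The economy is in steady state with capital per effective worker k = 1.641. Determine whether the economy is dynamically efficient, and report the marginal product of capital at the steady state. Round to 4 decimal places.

dynamically efficient; MPK ≈ 0.1960

The effective depreciation rate is n + g + δ = 0.035 + 0.015 + 0.111 = 0.161.
MPK = 0.28·k^(0.28−1) = 0.28·1.641^(-0.72) ≈ 0.1960.
MPK > 0.161, so the economy is dynamically efficient (under-saving).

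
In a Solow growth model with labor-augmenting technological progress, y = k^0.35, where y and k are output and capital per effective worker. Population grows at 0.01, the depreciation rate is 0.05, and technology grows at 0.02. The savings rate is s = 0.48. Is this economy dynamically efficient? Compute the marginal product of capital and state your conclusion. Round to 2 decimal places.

dynamically inefficient; MPK ≈ 0.06

Capital per effective worker breaks even when investment replaces (n + g + δ)·k; here n + g + δ = 0.08.
Steady-state k*: s·k^0.35 = 0.08·k gives k* = (0.48/0.08)^(1/0.65) ≈ 15.7455.
MPK = 0.35·15.7455^(-0.65) ≈ 0.0583.
MPK < n+g+δ = 0.08, so the economy is dynamically inefficient (over-saving).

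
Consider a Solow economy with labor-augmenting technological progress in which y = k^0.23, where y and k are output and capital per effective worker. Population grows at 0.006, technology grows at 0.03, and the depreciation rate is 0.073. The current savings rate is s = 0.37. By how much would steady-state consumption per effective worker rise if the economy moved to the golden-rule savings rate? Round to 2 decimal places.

Capital per effective worker breaks even when investment replaces (n + g + δ)·k; here n + g + δ = 0.109.
Current steady state (s = 0.37): k* = (0.37/0.109)^(1/0.77) ≈ 4.8901, y* = 4.8901^0.23 ≈ 1.4406, c* = (1−0.37)·1.4406 ≈ 0.9076.
Maximizing c = f(k) − (n+g+δ)·k gives f'(k) = n+g+δ, i.e. 0.23·k^(0.23−1) = 0.109, so k_gold = (0.23/0.109)^(1/0.77) ≈ 2.6374.
y_gold = 2.6374^0.23 ≈ 1.2499, c_gold = y_gold − 0.109·k_gold ≈ 0.9624.
Gain: Δc = 0.9624 − 0.9076 ≈ 0.0548.

Δc ≈ 0.05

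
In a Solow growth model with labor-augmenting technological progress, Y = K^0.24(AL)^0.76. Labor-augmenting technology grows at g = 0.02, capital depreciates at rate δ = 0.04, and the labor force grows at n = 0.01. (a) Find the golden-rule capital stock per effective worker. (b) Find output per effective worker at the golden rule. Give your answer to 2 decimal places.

The effective depreciation rate is n + g + δ = 0.01 + 0.02 + 0.04 = 0.07.
Golden rule sets MPK = n+g+δ: 0.24·k^(0.24−1) = 0.07, so k_gold = (0.24/0.07)^(1/0.76) ≈ 5.0594.
y_gold = 5.0594^0.24 ≈ 1.4756.

(a) k_gold ≈ 5.06; (b) y_gold ≈ 1.48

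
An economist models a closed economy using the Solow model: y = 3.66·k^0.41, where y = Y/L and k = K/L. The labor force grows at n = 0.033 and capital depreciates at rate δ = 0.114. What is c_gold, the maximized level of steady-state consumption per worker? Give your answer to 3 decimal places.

c_gold ≈ 10.851

n + δ = 0.033 + 0.114 = 0.147.
Golden rule sets MPK = n+δ: 0.41·3.66·k^(0.41−1) = 0.147, so k_gold = (0.41·3.66/0.147)^(1/0.59) ≈ 51.2957.
y_gold = 3.66·51.2957^0.41 ≈ 18.3914.
c_gold = y_gold − (n+δ)·k_gold = 18.3914 − 0.147·51.2957 ≈ 10.8509.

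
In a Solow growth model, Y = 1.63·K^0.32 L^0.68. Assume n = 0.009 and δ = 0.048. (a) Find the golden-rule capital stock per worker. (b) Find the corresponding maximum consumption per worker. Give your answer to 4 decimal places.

(a) k_gold ≈ 25.9368; (b) c_gold ≈ 3.1416

Break-even investment rate: n + δ = 0.009 + 0.048 = 0.057.
Golden rule sets MPK = n+δ: 0.32·1.63·k^(0.32−1) = 0.057, so k_gold = (0.32·1.63/0.057)^(1/0.68) ≈ 25.9368.
y_gold = 1.63·25.9368^0.32 ≈ 4.6200; c_gold = y_gold − 0.057·k_gold ≈ 3.1416.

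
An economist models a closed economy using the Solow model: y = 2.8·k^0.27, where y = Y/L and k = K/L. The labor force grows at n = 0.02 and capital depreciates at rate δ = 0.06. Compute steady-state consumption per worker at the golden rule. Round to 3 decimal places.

n + δ = 0.02 + 0.06 = 0.08.
Golden rule sets MPK = n+δ: 0.27·2.8·k^(0.27−1) = 0.08, so k_gold = (0.27·2.8/0.08)^(1/0.73) ≈ 21.6874.
y_gold = 2.8·21.6874^0.27 ≈ 6.4259.
c_gold = y_gold − (n+δ)·k_gold = 6.4259 − 0.08·21.6874 ≈ 4.6909.

c_gold ≈ 4.691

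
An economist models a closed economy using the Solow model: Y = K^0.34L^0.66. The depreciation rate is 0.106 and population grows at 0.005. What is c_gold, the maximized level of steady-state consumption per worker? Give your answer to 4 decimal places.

Capital per worker breaks even when investment replaces (n + δ)·k; here n + δ = 0.111.
At the golden rule the marginal product of capital equals n+δ: 0.34·k^(0.34−1) = 0.111. Solving, k_gold = (0.34/0.111)^(1/0.66) ≈ 5.4526.
y_gold = 5.4526^0.34 ≈ 1.7801.
c_gold = y_gold − (n+δ)·k_gold = 1.7801 − 0.111·5.4526 ≈ 1.1749.

c_gold ≈ 1.1749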